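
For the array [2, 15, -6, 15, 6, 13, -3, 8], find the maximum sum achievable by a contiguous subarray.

Using Kadane's algorithm on [2, 15, -6, 15, 6, 13, -3, 8]:

Scanning through the array:
Position 1 (value 15): max_ending_here = 17, max_so_far = 17
Position 2 (value -6): max_ending_here = 11, max_so_far = 17
Position 3 (value 15): max_ending_here = 26, max_so_far = 26
Position 4 (value 6): max_ending_here = 32, max_so_far = 32
Position 5 (value 13): max_ending_here = 45, max_so_far = 45
Position 6 (value -3): max_ending_here = 42, max_so_far = 45
Position 7 (value 8): max_ending_here = 50, max_so_far = 50

Maximum subarray: [2, 15, -6, 15, 6, 13, -3, 8]
Maximum sum: 50

The maximum subarray is [2, 15, -6, 15, 6, 13, -3, 8] with sum 50. This subarray runs from index 0 to index 7.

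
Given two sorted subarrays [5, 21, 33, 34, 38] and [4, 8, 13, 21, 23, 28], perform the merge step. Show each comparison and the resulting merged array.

Merging process:

Compare 5 vs 4: take 4 from right. Merged: [4]
Compare 5 vs 8: take 5 from left. Merged: [4, 5]
Compare 21 vs 8: take 8 from right. Merged: [4, 5, 8]
Compare 21 vs 13: take 13 from right. Merged: [4, 5, 8, 13]
Compare 21 vs 21: take 21 from left. Merged: [4, 5, 8, 13, 21]
Compare 33 vs 21: take 21 from right. Merged: [4, 5, 8, 13, 21, 21]
Compare 33 vs 23: take 23 from right. Merged: [4, 5, 8, 13, 21, 21, 23]
Compare 33 vs 28: take 28 from right. Merged: [4, 5, 8, 13, 21, 21, 23, 28]
Append remaining from left: [33, 34, 38]. Merged: [4, 5, 8, 13, 21, 21, 23, 28, 33, 34, 38]

Final merged array: [4, 5, 8, 13, 21, 21, 23, 28, 33, 34, 38]
Total comparisons: 8

The merged array is [4, 5, 8, 13, 21, 21, 23, 28, 33, 34, 38], requiring 8 comparisons. The merge step runs in O(n) time where n is the total number of elements.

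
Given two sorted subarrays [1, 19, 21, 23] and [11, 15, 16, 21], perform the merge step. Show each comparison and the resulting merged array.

Merging process:

Compare 1 vs 11: take 1 from left. Merged: [1]
Compare 19 vs 11: take 11 from right. Merged: [1, 11]
Compare 19 vs 15: take 15 from right. Merged: [1, 11, 15]
Compare 19 vs 16: take 16 from right. Merged: [1, 11, 15, 16]
Compare 19 vs 21: take 19 from left. Merged: [1, 11, 15, 16, 19]
Compare 21 vs 21: take 21 from left. Merged: [1, 11, 15, 16, 19, 21]
Compare 23 vs 21: take 21 from right. Merged: [1, 11, 15, 16, 19, 21, 21]
Append remaining from left: [23]. Merged: [1, 11, 15, 16, 19, 21, 21, 23]

Final merged array: [1, 11, 15, 16, 19, 21, 21, 23]
Total comparisons: 7

The merged array is [1, 11, 15, 16, 19, 21, 21, 23], requiring 7 comparisons. The merge step runs in O(n) time where n is the total number of elements.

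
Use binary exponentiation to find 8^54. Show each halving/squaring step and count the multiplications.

Computing 8^54 by squaring (build up from 8^1; each line after the first costs one multiplication):

8^1 = 8
8^2 = (8^1)^2 = 8^2 = 64
8^3 = 8 * 8^2 = 8 * 64 = 512
8^6 = (8^3)^2 = 512^2 = 262144
8^12 = (8^6)^2 = 262144^2 = 68719476736
8^13 = 8 * 8^12 = 8 * 68719476736 = 549755813888
8^26 = (8^13)^2 = 549755813888^2 = 302231454903657293676544
8^27 = 8 * 8^26 = 8 * 302231454903657293676544 = 2417851639229258349412352
8^54 = (8^27)^2 = 2417851639229258349412352^2 = 5846006549323611672814739330865132078623730171904

Result: 5846006549323611672814739330865132078623730171904
Multiplications needed: 8 (8 lines after 8^1)

8^54 = 5846006549323611672814739330865132078623730171904. Using exponentiation by squaring, this requires 8 multiplications. The key idea: if the exponent is even, square the half-power; if odd, multiply by the base once.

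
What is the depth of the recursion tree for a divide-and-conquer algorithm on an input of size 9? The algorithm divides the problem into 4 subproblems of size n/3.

For divide and conquer with division factor 3:

Problem sizes at each level:
Level 0: 9
Level 1: 3
Level 2: 1

The root is level 0 and the size-1 base case is level 2 (the tree spans levels 0 through 2, i.e. 3 levels counting the root), so the depth is the number of divisions: log_3(9) = 2

The recursion tree depth is log_3(9) = 2. At each level, the problem size is divided by 3, so it takes 2 divisions to reduce to a base case of size 1. The algorithm makes 4 recursive calls at each level.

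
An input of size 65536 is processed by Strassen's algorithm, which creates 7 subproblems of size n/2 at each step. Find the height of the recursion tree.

For divide and conquer with division factor 2:

Problem sizes at each level:
Level 0: 65536
Level 1: 32768
Level 2: 16384
Level 3: 8192
Level 4: 4096
Level 5: 2048
Level 6: 1024
Level 7: 512
Level 8: 256
Level 9: 128
Level 10: 64
Level 11: 32
Level 12: 16
Level 13: 8
Level 14: 4
Level 15: 2
Level 16: 1

The root is level 0 and the size-1 base case is level 16 (the tree spans levels 0 through 16, i.e. 17 levels counting the root), so the depth is the number of divisions: log_2(65536) = 16

The recursion tree depth is log_2(65536) = 16. At each level, the problem size is divided by 2, so it takes 16 divisions to reduce to a base case of size 1. The algorithm makes 7 recursive calls at each level.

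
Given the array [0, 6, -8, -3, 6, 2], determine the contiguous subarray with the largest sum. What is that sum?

Using Kadane's algorithm on [0, 6, -8, -3, 6, 2]:

Scanning through the array:
Position 1 (value 6): max_ending_here = 6, max_so_far = 6
Position 2 (value -8): max_ending_here = -2, max_so_far = 6
Position 3 (value -3): max_ending_here = -3, max_so_far = 6
Position 4 (value 6): max_ending_here = 6, max_so_far = 6
Position 5 (value 2): max_ending_here = 8, max_so_far = 8

Maximum subarray: [6, 2]
Maximum sum: 8

The maximum subarray is [6, 2] with sum 8. This subarray runs from index 4 to index 5.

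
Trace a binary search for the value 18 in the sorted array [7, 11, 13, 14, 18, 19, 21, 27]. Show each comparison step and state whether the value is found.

Binary search for 18 in [7, 11, 13, 14, 18, 19, 21, 27]:

lo=0, hi=7, mid=3, arr[mid]=14 -> 14 < 18, search right half
lo=4, hi=7, mid=5, arr[mid]=19 -> 19 > 18, search left half
lo=4, hi=4, mid=4, arr[mid]=18 -> Found target at index 4!

Binary search finds 18 at index 4 after 3 comparisons. The search repeatedly halves the search space by comparing with the middle element.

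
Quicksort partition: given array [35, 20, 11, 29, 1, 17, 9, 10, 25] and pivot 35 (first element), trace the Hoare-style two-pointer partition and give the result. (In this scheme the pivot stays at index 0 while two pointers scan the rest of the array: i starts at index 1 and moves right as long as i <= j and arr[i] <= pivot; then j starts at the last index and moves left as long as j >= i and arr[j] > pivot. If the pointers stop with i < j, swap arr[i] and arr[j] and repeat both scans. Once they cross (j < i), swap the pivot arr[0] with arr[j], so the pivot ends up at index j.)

Hoare-style two-pointer partition with pivot = 35:

Initial array: [35, 20, 11, 29, 1, 17, 9, 10, 25]

Pointers start at i = 1, j = 8.
i ends at 9, j ends at 8: the pointers have crossed (j < i), so scanning stops.

Swap pivot arr[0] with arr[8] to place pivot at position 8: [25, 20, 11, 29, 1, 17, 9, 10, 35]
Pivot position: 8

After partitioning with pivot 35, the array becomes [25, 20, 11, 29, 1, 17, 9, 10, 35]. The pivot is placed at index 8. All elements to the left of the pivot are <= 35, and all elements to the right are > 35.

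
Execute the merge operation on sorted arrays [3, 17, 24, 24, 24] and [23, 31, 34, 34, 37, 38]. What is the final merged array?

Merging process:

Compare 3 vs 23: take 3 from left. Merged: [3]
Compare 17 vs 23: take 17 from left. Merged: [3, 17]
Compare 24 vs 23: take 23 from right. Merged: [3, 17, 23]
Compare 24 vs 31: take 24 from left. Merged: [3, 17, 23, 24]
Compare 24 vs 31: take 24 from left. Merged: [3, 17, 23, 24, 24]
Compare 24 vs 31: take 24 from left. Merged: [3, 17, 23, 24, 24, 24]
Append remaining from right: [31, 34, 34, 37, 38]. Merged: [3, 17, 23, 24, 24, 24, 31, 34, 34, 37, 38]

Final merged array: [3, 17, 23, 24, 24, 24, 31, 34, 34, 37, 38]
Total comparisons: 6

The merged array is [3, 17, 23, 24, 24, 24, 31, 34, 34, 37, 38], requiring 6 comparisons. The merge step runs in O(n) time where n is the total number of elements.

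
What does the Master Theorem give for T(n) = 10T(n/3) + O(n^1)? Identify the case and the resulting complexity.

Master Theorem for T(n) = 10T(n/3) + O(n^1):

a = 10, b = 3, c = 1
log_b(a) = log_3(10) = 2.0959

Case 1: c = 1 < log_3(10) = 2.0959
T(n) = O(n^(log_3 10))

For T(n) = 10T(n/3) + O(n^1): log_3(10) = 2.0959. This is Case 1 of the Master Theorem (c < log_b(a), work dominated by leaves), giving O(n^(log_3 10)).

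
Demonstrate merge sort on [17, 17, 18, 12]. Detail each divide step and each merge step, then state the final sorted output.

Merge sort trace:

Split: [17, 17, 18, 12] -> [17, 17] and [18, 12]
  Split: [17, 17] -> [17] and [17]
  Merge: [17] + [17] -> [17, 17]
  Split: [18, 12] -> [18] and [12]
  Merge: [18] + [12] -> [12, 18]
Merge: [17, 17] + [12, 18] -> [12, 17, 17, 18]

Final sorted array: [12, 17, 17, 18]

The merge sort proceeds by recursively splitting the array and merging sorted halves.
After all merges, the sorted array is [12, 17, 17, 18].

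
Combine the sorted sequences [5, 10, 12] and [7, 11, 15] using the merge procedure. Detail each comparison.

Merging process:

Compare 5 vs 7: take 5 from left. Merged: [5]
Compare 10 vs 7: take 7 from right. Merged: [5, 7]
Compare 10 vs 11: take 10 from left. Merged: [5, 7, 10]
Compare 12 vs 11: take 11 from right. Merged: [5, 7, 10, 11]
Compare 12 vs 15: take 12 from left. Merged: [5, 7, 10, 11, 12]
Append remaining from right: [15]. Merged: [5, 7, 10, 11, 12, 15]

Final merged array: [5, 7, 10, 11, 12, 15]
Total comparisons: 5

The merged array is [5, 7, 10, 11, 12, 15], requiring 5 comparisons. The merge step runs in O(n) time where n is the total number of elements.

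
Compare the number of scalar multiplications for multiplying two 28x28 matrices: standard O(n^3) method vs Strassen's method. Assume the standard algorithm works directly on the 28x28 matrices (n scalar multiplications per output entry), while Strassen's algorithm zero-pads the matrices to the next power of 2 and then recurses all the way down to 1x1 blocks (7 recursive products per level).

Matrix multiplication for 28x28 matrices:

Strassen's algorithm requires power-of-2 dimensions. Pad 28x28 to 32x32 (next power of 2).

Standard algorithm: 28^3 = 21952 multiplications
Strassen's algorithm: 7^(log2(32)) = 7^5 = 16807 multiplications
Savings: 21952 - 16807 = 5145 multiplications

Standard: 21952 multiplications (28^3). Strassen: 16807 multiplications (7^5, after padding to 32x32). Strassen reduces 8 recursive multiplications to 7 at each level.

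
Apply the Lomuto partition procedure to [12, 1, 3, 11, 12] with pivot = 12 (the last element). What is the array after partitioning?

Lomuto partition with pivot = 12:

Initial array: [12, 1, 3, 11, 12]

arr[0]=12 <= 12: swap with position 0, array becomes [12, 1, 3, 11, 12]
arr[1]=1 <= 12: swap with position 1, array becomes [12, 1, 3, 11, 12]
arr[2]=3 <= 12: swap with position 2, array becomes [12, 1, 3, 11, 12]
arr[3]=11 <= 12: swap with position 3, array becomes [12, 1, 3, 11, 12]

Place pivot at position 4: [12, 1, 3, 11, 12]
Pivot position: 4

After partitioning with pivot 12, the array becomes [12, 1, 3, 11, 12]. The pivot is placed at index 4. All elements to the left of the pivot are <= 12, and all elements to the right are > 12.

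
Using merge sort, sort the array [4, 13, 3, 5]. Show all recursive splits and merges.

Merge sort trace:

Split: [4, 13, 3, 5] -> [4, 13] and [3, 5]
  Split: [4, 13] -> [4] and [13]
  Merge: [4] + [13] -> [4, 13]
  Split: [3, 5] -> [3] and [5]
  Merge: [3] + [5] -> [3, 5]
Merge: [4, 13] + [3, 5] -> [3, 4, 5, 13]

Final sorted array: [3, 4, 5, 13]

The merge sort proceeds by recursively splitting the array and merging sorted halves.
After all merges, the sorted array is [3, 4, 5, 13].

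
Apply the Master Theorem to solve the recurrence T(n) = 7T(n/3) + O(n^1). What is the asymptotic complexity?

Master Theorem for T(n) = 7T(n/3) + O(n^1):

a = 7, b = 3, c = 1
log_b(a) = log_3(7) = 1.7712

Case 1: c = 1 < log_3(7) = 1.7712
T(n) = O(n^(log_3 7))

For T(n) = 7T(n/3) + O(n^1): log_3(7) = 1.7712. This is Case 1 of the Master Theorem (c < log_b(a), work dominated by leaves), giving O(n^(log_3 7)).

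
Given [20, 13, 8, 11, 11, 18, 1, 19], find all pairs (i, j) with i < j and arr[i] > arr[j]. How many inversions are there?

Finding inversions in [20, 13, 8, 11, 11, 18, 1, 19]:

(0, 1): arr[0]=20 > arr[1]=13
(0, 2): arr[0]=20 > arr[2]=8
(0, 3): arr[0]=20 > arr[3]=11
(0, 4): arr[0]=20 > arr[4]=11
(0, 5): arr[0]=20 > arr[5]=18
(0, 6): arr[0]=20 > arr[6]=1
(0, 7): arr[0]=20 > arr[7]=19
(1, 2): arr[1]=13 > arr[2]=8
(1, 3): arr[1]=13 > arr[3]=11
(1, 4): arr[1]=13 > arr[4]=11
(1, 6): arr[1]=13 > arr[6]=1
(2, 6): arr[2]=8 > arr[6]=1
(3, 6): arr[3]=11 > arr[6]=1
(4, 6): arr[4]=11 > arr[6]=1
(5, 6): arr[5]=18 > arr[6]=1

Total inversions: 15

The array has 15 inversion(s): (0,1), (0,2), (0,3), (0,4), (0,5), (0,6), (0,7), (1,2), (1,3), (1,4), (1,6), (2,6), (3,6), (4,6), (5,6). Each pair (i,j) satisfies i < j and arr[i] > arr[j].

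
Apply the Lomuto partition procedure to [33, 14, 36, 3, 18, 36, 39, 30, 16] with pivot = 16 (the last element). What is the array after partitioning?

Lomuto partition with pivot = 16:

Initial array: [33, 14, 36, 3, 18, 36, 39, 30, 16]

arr[0]=33 > 16: no swap
arr[1]=14 <= 16: swap with position 0, array becomes [14, 33, 36, 3, 18, 36, 39, 30, 16]
arr[2]=36 > 16: no swap
arr[3]=3 <= 16: swap with position 1, array becomes [14, 3, 36, 33, 18, 36, 39, 30, 16]
arr[4]=18 > 16: no swap
arr[5]=36 > 16: no swap
arr[6]=39 > 16: no swap
arr[7]=30 > 16: no swap

Place pivot at position 2: [14, 3, 16, 33, 18, 36, 39, 30, 36]
Pivot position: 2

After partitioning with pivot 16, the array becomes [14, 3, 16, 33, 18, 36, 39, 30, 36]. The pivot is placed at index 2. All elements to the left of the pivot are <= 16, and all elements to the right are > 16.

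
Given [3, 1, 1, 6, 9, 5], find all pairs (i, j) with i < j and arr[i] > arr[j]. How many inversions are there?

Finding inversions in [3, 1, 1, 6, 9, 5]:

(0, 1): arr[0]=3 > arr[1]=1
(0, 2): arr[0]=3 > arr[2]=1
(3, 5): arr[3]=6 > arr[5]=5
(4, 5): arr[4]=9 > arr[5]=5

Total inversions: 4

The array has 4 inversion(s): (0,1), (0,2), (3,5), (4,5). Each pair (i,j) satisfies i < j and arr[i] > arr[j].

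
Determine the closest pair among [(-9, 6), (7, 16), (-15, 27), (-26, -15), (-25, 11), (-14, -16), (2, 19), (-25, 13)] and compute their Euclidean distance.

Computing all pairwise distances among 8 points:

d((-9, 6), (7, 16)) = 18.868
d((-9, 6), (-15, 27)) = 21.8403
d((-9, 6), (-26, -15)) = 27.0185
d((-9, 6), (-25, 11)) = 16.7631
d((-9, 6), (-14, -16)) = 22.561
d((-9, 6), (2, 19)) = 17.0294
d((-9, 6), (-25, 13)) = 17.4642
d((7, 16), (-15, 27)) = 24.5967
d((7, 16), (-26, -15)) = 45.2769
d((7, 16), (-25, 11)) = 32.3883
d((7, 16), (-14, -16)) = 38.2753
d((7, 16), (2, 19)) = 5.831
d((7, 16), (-25, 13)) = 32.1403
d((-15, 27), (-26, -15)) = 43.4166
d((-15, 27), (-25, 11)) = 18.868
d((-15, 27), (-14, -16)) = 43.0116
d((-15, 27), (2, 19)) = 18.7883
d((-15, 27), (-25, 13)) = 17.2047
d((-26, -15), (-25, 11)) = 26.0192
d((-26, -15), (-14, -16)) = 12.0416
d((-26, -15), (2, 19)) = 44.0454
d((-26, -15), (-25, 13)) = 28.0179
d((-25, 11), (-14, -16)) = 29.1548
d((-25, 11), (2, 19)) = 28.1603
d((-25, 11), (-25, 13)) = 2.0 <-- minimum
d((-14, -16), (2, 19)) = 38.4838
d((-14, -16), (-25, 13)) = 31.0161
d((2, 19), (-25, 13)) = 27.6586

Closest pair: (-25, 11) and (-25, 13) with distance 2.0

The closest pair is (-25, 11) and (-25, 13) with Euclidean distance 2.0. For 8 points, brute-force pairwise comparison is shown above. For large n, the divide-and-conquer algorithm (sort by x, recurse on halves, check the dividing strip) achieves O(n log n).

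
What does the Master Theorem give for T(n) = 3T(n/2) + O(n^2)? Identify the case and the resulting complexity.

Master Theorem for T(n) = 3T(n/2) + O(n^2):

a = 3, b = 2, c = 2
log_b(a) = log_2(3) = 1.5850

Case 3: c = 2 > log_2(3) = 1.5850
T(n) = O(n^2) = O(n^2)

For T(n) = 3T(n/2) + O(n^2): log_2(3) = 1.5850. This is Case 3 of the Master Theorem (c > log_b(a), work dominated by root), giving O(n^2).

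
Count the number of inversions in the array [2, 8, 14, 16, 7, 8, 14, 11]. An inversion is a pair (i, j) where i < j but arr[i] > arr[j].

Finding inversions in [2, 8, 14, 16, 7, 8, 14, 11]:

(1, 4): arr[1]=8 > arr[4]=7
(2, 4): arr[2]=14 > arr[4]=7
(2, 5): arr[2]=14 > arr[5]=8
(2, 7): arr[2]=14 > arr[7]=11
(3, 4): arr[3]=16 > arr[4]=7
(3, 5): arr[3]=16 > arr[5]=8
(3, 6): arr[3]=16 > arr[6]=14
(3, 7): arr[3]=16 > arr[7]=11
(6, 7): arr[6]=14 > arr[7]=11

Total inversions: 9

The array has 9 inversion(s): (1,4), (2,4), (2,5), (2,7), (3,4), (3,5), (3,6), (3,7), (6,7). Each pair (i,j) satisfies i < j and arr[i] > arr[j].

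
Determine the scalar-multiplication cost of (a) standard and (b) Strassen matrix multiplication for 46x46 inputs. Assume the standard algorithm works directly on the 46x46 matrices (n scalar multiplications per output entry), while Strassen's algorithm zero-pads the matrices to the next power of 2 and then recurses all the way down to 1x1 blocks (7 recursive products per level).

Matrix multiplication for 46x46 matrices:

Strassen's algorithm requires power-of-2 dimensions. Pad 46x46 to 64x64 (next power of 2).

Standard algorithm: 46^3 = 97336 multiplications
Strassen's algorithm: 7^(log2(64)) = 7^6 = 117649 multiplications
Difference: 97336 - 117649 = -20313 (Strassen uses MORE here due to padding overhead — for small or just-over-power-of-2 n, padding can outweigh the per-level savings)

Standard: 97336 multiplications (46^3). Strassen: 117649 multiplications (7^6, after padding to 64x64). Strassen reduces 8 recursive multiplications to 7 at each level.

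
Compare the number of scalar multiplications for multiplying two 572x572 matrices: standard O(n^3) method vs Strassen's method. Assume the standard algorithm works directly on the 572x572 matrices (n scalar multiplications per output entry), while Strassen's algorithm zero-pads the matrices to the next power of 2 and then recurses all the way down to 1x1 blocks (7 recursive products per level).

Matrix multiplication for 572x572 matrices:

Strassen's algorithm requires power-of-2 dimensions. Pad 572x572 to 1024x1024 (next power of 2).

Standard algorithm: 572^3 = 187149248 multiplications
Strassen's algorithm: 7^(log2(1024)) = 7^10 = 282475249 multiplications
Difference: 187149248 - 282475249 = -95326001 (Strassen uses MORE here due to padding overhead — for small or just-over-power-of-2 n, padding can outweigh the per-level savings)

Standard: 187149248 multiplications (572^3). Strassen: 282475249 multiplications (7^10, after padding to 1024x1024). Strassen reduces 8 recursive multiplications to 7 at each level.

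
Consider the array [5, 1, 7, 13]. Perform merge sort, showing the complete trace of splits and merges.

Merge sort trace:

Split: [5, 1, 7, 13] -> [5, 1] and [7, 13]
  Split: [5, 1] -> [5] and [1]
  Merge: [5] + [1] -> [1, 5]
  Split: [7, 13] -> [7] and [13]
  Merge: [7] + [13] -> [7, 13]
Merge: [1, 5] + [7, 13] -> [1, 5, 7, 13]

Final sorted array: [1, 5, 7, 13]

The merge sort proceeds by recursively splitting the array and merging sorted halves.
After all merges, the sorted array is [1, 5, 7, 13].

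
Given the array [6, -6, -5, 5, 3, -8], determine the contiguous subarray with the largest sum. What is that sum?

Using Kadane's algorithm on [6, -6, -5, 5, 3, -8]:

Scanning through the array:
Position 1 (value -6): max_ending_here = 0, max_so_far = 6
Position 2 (value -5): max_ending_here = -5, max_so_far = 6
Position 3 (value 5): max_ending_here = 5, max_so_far = 6
Position 4 (value 3): max_ending_here = 8, max_so_far = 8
Position 5 (value -8): max_ending_here = 0, max_so_far = 8

Maximum subarray: [5, 3]
Maximum sum: 8

The maximum subarray is [5, 3] with sum 8. This subarray runs from index 3 to index 4.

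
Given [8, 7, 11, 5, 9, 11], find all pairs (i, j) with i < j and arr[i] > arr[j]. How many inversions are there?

Finding inversions in [8, 7, 11, 5, 9, 11]:

(0, 1): arr[0]=8 > arr[1]=7
(0, 3): arr[0]=8 > arr[3]=5
(1, 3): arr[1]=7 > arr[3]=5
(2, 3): arr[2]=11 > arr[3]=5
(2, 4): arr[2]=11 > arr[4]=9

Total inversions: 5

The array has 5 inversion(s): (0,1), (0,3), (1,3), (2,3), (2,4). Each pair (i,j) satisfies i < j and arr[i] > arr[j].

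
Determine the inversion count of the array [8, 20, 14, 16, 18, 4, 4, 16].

Finding inversions in [8, 20, 14, 16, 18, 4, 4, 16]:

(0, 5): arr[0]=8 > arr[5]=4
(0, 6): arr[0]=8 > arr[6]=4
(1, 2): arr[1]=20 > arr[2]=14
(1, 3): arr[1]=20 > arr[3]=16
(1, 4): arr[1]=20 > arr[4]=18
(1, 5): arr[1]=20 > arr[5]=4
(1, 6): arr[1]=20 > arr[6]=4
(1, 7): arr[1]=20 > arr[7]=16
(2, 5): arr[2]=14 > arr[5]=4
(2, 6): arr[2]=14 > arr[6]=4
(3, 5): arr[3]=16 > arr[5]=4
(3, 6): arr[3]=16 > arr[6]=4
(4, 5): arr[4]=18 > arr[5]=4
(4, 6): arr[4]=18 > arr[6]=4
(4, 7): arr[4]=18 > arr[7]=16

Total inversions: 15

The array has 15 inversion(s): (0,5), (0,6), (1,2), (1,3), (1,4), (1,5), (1,6), (1,7), (2,5), (2,6), (3,5), (3,6), (4,5), (4,6), (4,7). Each pair (i,j) satisfies i < j and arr[i] > arr[j].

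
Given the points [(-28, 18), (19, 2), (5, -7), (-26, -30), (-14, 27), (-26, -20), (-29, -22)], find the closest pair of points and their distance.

Computing all pairwise distances among 7 points:

d((-28, 18), (19, 2)) = 49.6488
d((-28, 18), (5, -7)) = 41.4005
d((-28, 18), (-26, -30)) = 48.0416
d((-28, 18), (-14, 27)) = 16.6433
d((-28, 18), (-26, -20)) = 38.0526
d((-28, 18), (-29, -22)) = 40.0125
d((19, 2), (5, -7)) = 16.6433
d((19, 2), (-26, -30)) = 55.2178
d((19, 2), (-14, 27)) = 41.4005
d((19, 2), (-26, -20)) = 50.0899
d((19, 2), (-29, -22)) = 53.6656
d((5, -7), (-26, -30)) = 38.6005
d((5, -7), (-14, 27)) = 38.9487
d((5, -7), (-26, -20)) = 33.6155
d((5, -7), (-29, -22)) = 37.1618
d((-26, -30), (-14, 27)) = 58.2495
d((-26, -30), (-26, -20)) = 10.0
d((-26, -30), (-29, -22)) = 8.544
d((-14, 27), (-26, -20)) = 48.5077
d((-14, 27), (-29, -22)) = 51.2445
d((-26, -20), (-29, -22)) = 3.6056 <-- minimum

Closest pair: (-26, -20) and (-29, -22) with distance 3.6056

The closest pair is (-26, -20) and (-29, -22) with Euclidean distance 3.6056. For 7 points, brute-force pairwise comparison is shown above. For large n, the divide-and-conquer algorithm (sort by x, recurse on halves, check the dividing strip) achieves O(n log n).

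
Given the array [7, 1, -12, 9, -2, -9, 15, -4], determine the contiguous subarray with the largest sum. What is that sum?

Using Kadane's algorithm on [7, 1, -12, 9, -2, -9, 15, -4]:

Scanning through the array:
Position 1 (value 1): max_ending_here = 8, max_so_far = 8
Position 2 (value -12): max_ending_here = -4, max_so_far = 8
Position 3 (value 9): max_ending_here = 9, max_so_far = 9
Position 4 (value -2): max_ending_here = 7, max_so_far = 9
Position 5 (value -9): max_ending_here = -2, max_so_far = 9
Position 6 (value 15): max_ending_here = 15, max_so_far = 15
Position 7 (value -4): max_ending_here = 11, max_so_far = 15

Maximum subarray: [15]
Maximum sum: 15

The maximum subarray is [15] with sum 15. This subarray runs from index 6 to index 6.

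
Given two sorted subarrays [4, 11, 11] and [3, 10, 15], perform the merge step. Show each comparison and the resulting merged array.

Merging process:

Compare 4 vs 3: take 3 from right. Merged: [3]
Compare 4 vs 10: take 4 from left. Merged: [3, 4]
Compare 11 vs 10: take 10 from right. Merged: [3, 4, 10]
Compare 11 vs 15: take 11 from left. Merged: [3, 4, 10, 11]
Compare 11 vs 15: take 11 from left. Merged: [3, 4, 10, 11, 11]
Append remaining from right: [15]. Merged: [3, 4, 10, 11, 11, 15]

Final merged array: [3, 4, 10, 11, 11, 15]
Total comparisons: 5

The merged array is [3, 4, 10, 11, 11, 15], requiring 5 comparisons. The merge step runs in O(n) time where n is the total number of elements.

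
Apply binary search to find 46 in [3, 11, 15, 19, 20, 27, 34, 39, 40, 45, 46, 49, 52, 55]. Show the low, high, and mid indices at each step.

Binary search for 46 in [3, 11, 15, 19, 20, 27, 34, 39, 40, 45, 46, 49, 52, 55]:

lo=0, hi=13, mid=6, arr[mid]=34 -> 34 < 46, search right half
lo=7, hi=13, mid=10, arr[mid]=46 -> Found target at index 10!

Binary search finds 46 at index 10 after 2 comparisons. The search repeatedly halves the search space by comparing with the middle element.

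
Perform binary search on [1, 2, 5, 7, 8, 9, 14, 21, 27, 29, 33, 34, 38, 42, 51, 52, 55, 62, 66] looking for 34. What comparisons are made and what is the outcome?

Binary search for 34 in [1, 2, 5, 7, 8, 9, 14, 21, 27, 29, 33, 34, 38, 42, 51, 52, 55, 62, 66]:

lo=0, hi=18, mid=9, arr[mid]=29 -> 29 < 34, search right half
lo=10, hi=18, mid=14, arr[mid]=51 -> 51 > 34, search left half
lo=10, hi=13, mid=11, arr[mid]=34 -> Found target at index 11!

Binary search finds 34 at index 11 after 3 comparisons. The search repeatedly halves the search space by comparing with the middle element.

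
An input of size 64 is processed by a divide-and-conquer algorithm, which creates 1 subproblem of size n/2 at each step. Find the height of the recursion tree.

For divide and conquer with division factor 2:

Problem sizes at each level:
Level 0: 64
Level 1: 32
Level 2: 16
Level 3: 8
Level 4: 4
Level 5: 2
Level 6: 1

The root is level 0 and the size-1 base case is level 6 (the tree spans levels 0 through 6, i.e. 7 levels counting the root), so the depth is the number of divisions: log_2(64) = 6

The recursion tree depth is log_2(64) = 6. At each level, the problem size is divided by 2, so it takes 6 divisions to reduce to a base case of size 1. The algorithm makes 1 recursive call at each level.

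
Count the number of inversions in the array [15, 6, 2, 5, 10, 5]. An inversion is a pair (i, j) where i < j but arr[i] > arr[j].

Finding inversions in [15, 6, 2, 5, 10, 5]:

(0, 1): arr[0]=15 > arr[1]=6
(0, 2): arr[0]=15 > arr[2]=2
(0, 3): arr[0]=15 > arr[3]=5
(0, 4): arr[0]=15 > arr[4]=10
(0, 5): arr[0]=15 > arr[5]=5
(1, 2): arr[1]=6 > arr[2]=2
(1, 3): arr[1]=6 > arr[3]=5
(1, 5): arr[1]=6 > arr[5]=5
(4, 5): arr[4]=10 > arr[5]=5

Total inversions: 9

The array has 9 inversion(s): (0,1), (0,2), (0,3), (0,4), (0,5), (1,2), (1,3), (1,5), (4,5). Each pair (i,j) satisfies i < j and arr[i] > arr[j].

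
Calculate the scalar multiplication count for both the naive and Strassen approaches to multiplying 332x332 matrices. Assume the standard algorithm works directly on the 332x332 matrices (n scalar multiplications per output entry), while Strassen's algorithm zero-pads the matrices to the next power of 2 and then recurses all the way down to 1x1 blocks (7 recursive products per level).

Matrix multiplication for 332x332 matrices:

Strassen's algorithm requires power-of-2 dimensions. Pad 332x332 to 512x512 (next power of 2).

Standard algorithm: 332^3 = 36594368 multiplications
Strassen's algorithm: 7^(log2(512)) = 7^9 = 40353607 multiplications
Difference: 36594368 - 40353607 = -3759239 (Strassen uses MORE here due to padding overhead — for small or just-over-power-of-2 n, padding can outweigh the per-level savings)

Standard: 36594368 multiplications (332^3). Strassen: 40353607 multiplications (7^9, after padding to 512x512). Strassen reduces 8 recursive multiplications to 7 at each level.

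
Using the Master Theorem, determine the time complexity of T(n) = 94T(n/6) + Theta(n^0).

Master Theorem for T(n) = 94T(n/6) + O(n^0):

a = 94, b = 6, c = 0
log_b(a) = log_6(94) = 2.5357

Case 1: c = 0 < log_6(94) = 2.5357
T(n) = O(n^(log_6 94))

For T(n) = 94T(n/6) + O(n^0): log_6(94) = 2.5357. This is Case 1 of the Master Theorem (c < log_b(a), work dominated by leaves), giving O(n^(log_6 94)).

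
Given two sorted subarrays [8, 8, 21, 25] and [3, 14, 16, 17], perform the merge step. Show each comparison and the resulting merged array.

Merging process:

Compare 8 vs 3: take 3 from right. Merged: [3]
Compare 8 vs 14: take 8 from left. Merged: [3, 8]
Compare 8 vs 14: take 8 from left. Merged: [3, 8, 8]
Compare 21 vs 14: take 14 from right. Merged: [3, 8, 8, 14]
Compare 21 vs 16: take 16 from right. Merged: [3, 8, 8, 14, 16]
Compare 21 vs 17: take 17 from right. Merged: [3, 8, 8, 14, 16, 17]
Append remaining from left: [21, 25]. Merged: [3, 8, 8, 14, 16, 17, 21, 25]

Final merged array: [3, 8, 8, 14, 16, 17, 21, 25]
Total comparisons: 6

The merged array is [3, 8, 8, 14, 16, 17, 21, 25], requiring 6 comparisons. The merge step runs in O(n) time where n is the total number of elements.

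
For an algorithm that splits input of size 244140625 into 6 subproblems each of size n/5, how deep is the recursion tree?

For divide and conquer with division factor 5:

Problem sizes at each level:
Level 0: 244140625
Level 1: 48828125
Level 2: 9765625
Level 3: 1953125
Level 4: 390625
Level 5: 78125
Level 6: 15625
Level 7: 3125
Level 8: 625
Level 9: 125
Level 10: 25
Level 11: 5
Level 12: 1

The root is level 0 and the size-1 base case is level 12 (the tree spans levels 0 through 12, i.e. 13 levels counting the root), so the depth is the number of divisions: log_5(244140625) = 12

The recursion tree depth is log_5(244140625) = 12. At each level, the problem size is divided by 5, so it takes 12 divisions to reduce to a base case of size 1. The algorithm makes 6 recursive calls at each level.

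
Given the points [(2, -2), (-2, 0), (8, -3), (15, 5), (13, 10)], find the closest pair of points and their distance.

Computing all pairwise distances among 5 points:

d((2, -2), (-2, 0)) = 4.4721 <-- minimum
d((2, -2), (8, -3)) = 6.0828
d((2, -2), (15, 5)) = 14.7648
d((2, -2), (13, 10)) = 16.2788
d((-2, 0), (8, -3)) = 10.4403
d((-2, 0), (15, 5)) = 17.72
d((-2, 0), (13, 10)) = 18.0278
d((8, -3), (15, 5)) = 10.6301
d((8, -3), (13, 10)) = 13.9284
d((15, 5), (13, 10)) = 5.3852

Closest pair: (2, -2) and (-2, 0) with distance 4.4721

The closest pair is (2, -2) and (-2, 0) with Euclidean distance 4.4721. For 5 points, brute-force pairwise comparison is shown above. For large n, the divide-and-conquer algorithm (sort by x, recurse on halves, check the dividing strip) achieves O(n log n).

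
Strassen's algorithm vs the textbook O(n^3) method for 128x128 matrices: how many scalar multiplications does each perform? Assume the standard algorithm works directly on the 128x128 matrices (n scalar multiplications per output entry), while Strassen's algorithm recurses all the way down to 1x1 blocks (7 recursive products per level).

Matrix multiplication for 128x128 matrices:

Standard algorithm: 128^3 = 2097152 multiplications
Strassen's algorithm: 7^(log2(128)) = 7^7 = 823543 multiplications
Savings: 2097152 - 823543 = 1273609 multiplications

Standard: 2097152 multiplications (128^3). Strassen: 823543 multiplications (7^7). Strassen reduces 8 recursive multiplications to 7 at each level.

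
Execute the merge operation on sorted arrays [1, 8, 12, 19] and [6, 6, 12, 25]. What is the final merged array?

Merging process:

Compare 1 vs 6: take 1 from left. Merged: [1]
Compare 8 vs 6: take 6 from right. Merged: [1, 6]
Compare 8 vs 6: take 6 from right. Merged: [1, 6, 6]
Compare 8 vs 12: take 8 from left. Merged: [1, 6, 6, 8]
Compare 12 vs 12: take 12 from left. Merged: [1, 6, 6, 8, 12]
Compare 19 vs 12: take 12 from right. Merged: [1, 6, 6, 8, 12, 12]
Compare 19 vs 25: take 19 from left. Merged: [1, 6, 6, 8, 12, 12, 19]
Append remaining from right: [25]. Merged: [1, 6, 6, 8, 12, 12, 19, 25]

Final merged array: [1, 6, 6, 8, 12, 12, 19, 25]
Total comparisons: 7

The merged array is [1, 6, 6, 8, 12, 12, 19, 25], requiring 7 comparisons. The merge step runs in O(n) time where n is the total number of elements.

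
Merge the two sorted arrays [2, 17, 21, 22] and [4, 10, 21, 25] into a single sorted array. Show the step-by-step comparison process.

Merging process:

Compare 2 vs 4: take 2 from left. Merged: [2]
Compare 17 vs 4: take 4 from right. Merged: [2, 4]
Compare 17 vs 10: take 10 from right. Merged: [2, 4, 10]
Compare 17 vs 21: take 17 from left. Merged: [2, 4, 10, 17]
Compare 21 vs 21: take 21 from left. Merged: [2, 4, 10, 17, 21]
Compare 22 vs 21: take 21 from right. Merged: [2, 4, 10, 17, 21, 21]
Compare 22 vs 25: take 22 from left. Merged: [2, 4, 10, 17, 21, 21, 22]
Append remaining from right: [25]. Merged: [2, 4, 10, 17, 21, 21, 22, 25]

Final merged array: [2, 4, 10, 17, 21, 21, 22, 25]
Total comparisons: 7

The merged array is [2, 4, 10, 17, 21, 21, 22, 25], requiring 7 comparisons. The merge step runs in O(n) time where n is the total number of elements.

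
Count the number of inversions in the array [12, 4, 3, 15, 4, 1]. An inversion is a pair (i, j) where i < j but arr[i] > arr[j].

Finding inversions in [12, 4, 3, 15, 4, 1]:

(0, 1): arr[0]=12 > arr[1]=4
(0, 2): arr[0]=12 > arr[2]=3
(0, 4): arr[0]=12 > arr[4]=4
(0, 5): arr[0]=12 > arr[5]=1
(1, 2): arr[1]=4 > arr[2]=3
(1, 5): arr[1]=4 > arr[5]=1
(2, 5): arr[2]=3 > arr[5]=1
(3, 4): arr[3]=15 > arr[4]=4
(3, 5): arr[3]=15 > arr[5]=1
(4, 5): arr[4]=4 > arr[5]=1

Total inversions: 10

The array has 10 inversion(s): (0,1), (0,2), (0,4), (0,5), (1,2), (1,5), (2,5), (3,4), (3,5), (4,5). Each pair (i,j) satisfies i < j and arr[i] > arr[j].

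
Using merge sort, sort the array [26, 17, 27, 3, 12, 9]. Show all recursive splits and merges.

Merge sort trace:

Split: [26, 17, 27, 3, 12, 9] -> [26, 17, 27] and [3, 12, 9]
  Split: [26, 17, 27] -> [26] and [17, 27]
    Split: [17, 27] -> [17] and [27]
    Merge: [17] + [27] -> [17, 27]
  Merge: [26] + [17, 27] -> [17, 26, 27]
  Split: [3, 12, 9] -> [3] and [12, 9]
    Split: [12, 9] -> [12] and [9]
    Merge: [12] + [9] -> [9, 12]
  Merge: [3] + [9, 12] -> [3, 9, 12]
Merge: [17, 26, 27] + [3, 9, 12] -> [3, 9, 12, 17, 26, 27]

Final sorted array: [3, 9, 12, 17, 26, 27]

The merge sort proceeds by recursively splitting the array and merging sorted halves.
After all merges, the sorted array is [3, 9, 12, 17, 26, 27].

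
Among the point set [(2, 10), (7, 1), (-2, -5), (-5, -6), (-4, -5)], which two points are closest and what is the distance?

Computing all pairwise distances among 5 points:

d((2, 10), (7, 1)) = 10.2956
d((2, 10), (-2, -5)) = 15.5242
d((2, 10), (-5, -6)) = 17.4642
d((2, 10), (-4, -5)) = 16.1555
d((7, 1), (-2, -5)) = 10.8167
d((7, 1), (-5, -6)) = 13.8924
d((7, 1), (-4, -5)) = 12.53
d((-2, -5), (-5, -6)) = 3.1623
d((-2, -5), (-4, -5)) = 2.0
d((-5, -6), (-4, -5)) = 1.4142 <-- minimum

Closest pair: (-5, -6) and (-4, -5) with distance 1.4142

The closest pair is (-5, -6) and (-4, -5) with Euclidean distance 1.4142. For 5 points, brute-force pairwise comparison is shown above. For large n, the divide-and-conquer algorithm (sort by x, recurse on halves, check the dividing strip) achieves O(n log n).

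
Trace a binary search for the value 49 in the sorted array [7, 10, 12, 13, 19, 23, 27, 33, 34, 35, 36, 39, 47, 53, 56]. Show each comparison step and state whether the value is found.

Binary search for 49 in [7, 10, 12, 13, 19, 23, 27, 33, 34, 35, 36, 39, 47, 53, 56]:

lo=0, hi=14, mid=7, arr[mid]=33 -> 33 < 49, search right half
lo=8, hi=14, mid=11, arr[mid]=39 -> 39 < 49, search right half
lo=12, hi=14, mid=13, arr[mid]=53 -> 53 > 49, search left half
lo=12, hi=12, mid=12, arr[mid]=47 -> 47 < 49, search right half
lo=13 > hi=12, target 49 not found

Binary search determines that 49 is not in the array after 4 comparisons. The search space was exhausted without finding the target.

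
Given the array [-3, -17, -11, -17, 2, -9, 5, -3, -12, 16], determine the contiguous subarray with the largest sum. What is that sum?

Using Kadane's algorithm on [-3, -17, -11, -17, 2, -9, 5, -3, -12, 16]:

Scanning through the array:
Position 1 (value -17): max_ending_here = -17, max_so_far = -3
Position 2 (value -11): max_ending_here = -11, max_so_far = -3
Position 3 (value -17): max_ending_here = -17, max_so_far = -3
Position 4 (value 2): max_ending_here = 2, max_so_far = 2
Position 5 (value -9): max_ending_here = -7, max_so_far = 2
Position 6 (value 5): max_ending_here = 5, max_so_far = 5
Position 7 (value -3): max_ending_here = 2, max_so_far = 5
Position 8 (value -12): max_ending_here = -10, max_so_far = 5
Position 9 (value 16): max_ending_here = 16, max_so_far = 16

Maximum subarray: [16]
Maximum sum: 16

The maximum subarray is [16] with sum 16. This subarray runs from index 9 to index 9.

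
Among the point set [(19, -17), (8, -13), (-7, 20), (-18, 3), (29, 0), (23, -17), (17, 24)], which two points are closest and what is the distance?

Computing all pairwise distances among 7 points:

d((19, -17), (8, -13)) = 11.7047
d((19, -17), (-7, 20)) = 45.2217
d((19, -17), (-18, 3)) = 42.0595
d((19, -17), (29, 0)) = 19.7231
d((19, -17), (23, -17)) = 4.0 <-- minimum
d((19, -17), (17, 24)) = 41.0488
d((8, -13), (-7, 20)) = 36.2491
d((8, -13), (-18, 3)) = 30.5287
d((8, -13), (29, 0)) = 24.6982
d((8, -13), (23, -17)) = 15.5242
d((8, -13), (17, 24)) = 38.0789
d((-7, 20), (-18, 3)) = 20.2485
d((-7, 20), (29, 0)) = 41.1825
d((-7, 20), (23, -17)) = 47.634
d((-7, 20), (17, 24)) = 24.3311
d((-18, 3), (29, 0)) = 47.0956
d((-18, 3), (23, -17)) = 45.618
d((-18, 3), (17, 24)) = 40.8167
d((29, 0), (23, -17)) = 18.0278
d((29, 0), (17, 24)) = 26.8328
d((23, -17), (17, 24)) = 41.4367

Closest pair: (19, -17) and (23, -17) with distance 4.0

The closest pair is (19, -17) and (23, -17) with Euclidean distance 4.0. For 7 points, brute-force pairwise comparison is shown above. For large n, the divide-and-conquer algorithm (sort by x, recurse on halves, check the dividing strip) achieves O(n log n).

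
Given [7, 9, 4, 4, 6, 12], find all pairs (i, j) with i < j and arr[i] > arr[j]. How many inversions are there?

Finding inversions in [7, 9, 4, 4, 6, 12]:

(0, 2): arr[0]=7 > arr[2]=4
(0, 3): arr[0]=7 > arr[3]=4
(0, 4): arr[0]=7 > arr[4]=6
(1, 2): arr[1]=9 > arr[2]=4
(1, 3): arr[1]=9 > arr[3]=4
(1, 4): arr[1]=9 > arr[4]=6

Total inversions: 6

The array has 6 inversion(s): (0,2), (0,3), (0,4), (1,2), (1,3), (1,4). Each pair (i,j) satisfies i < j and arr[i] > arr[j].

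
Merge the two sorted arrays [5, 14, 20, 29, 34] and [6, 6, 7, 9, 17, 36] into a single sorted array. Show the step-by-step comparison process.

Merging process:

Compare 5 vs 6: take 5 from left. Merged: [5]
Compare 14 vs 6: take 6 from right. Merged: [5, 6]
Compare 14 vs 6: take 6 from right. Merged: [5, 6, 6]
Compare 14 vs 7: take 7 from right. Merged: [5, 6, 6, 7]
Compare 14 vs 9: take 9 from right. Merged: [5, 6, 6, 7, 9]
Compare 14 vs 17: take 14 from left. Merged: [5, 6, 6, 7, 9, 14]
Compare 20 vs 17: take 17 from right. Merged: [5, 6, 6, 7, 9, 14, 17]
Compare 20 vs 36: take 20 from left. Merged: [5, 6, 6, 7, 9, 14, 17, 20]
Compare 29 vs 36: take 29 from left. Merged: [5, 6, 6, 7, 9, 14, 17, 20, 29]
Compare 34 vs 36: take 34 from left. Merged: [5, 6, 6, 7, 9, 14, 17, 20, 29, 34]
Append remaining from right: [36]. Merged: [5, 6, 6, 7, 9, 14, 17, 20, 29, 34, 36]

Final merged array: [5, 6, 6, 7, 9, 14, 17, 20, 29, 34, 36]
Total comparisons: 10

The merged array is [5, 6, 6, 7, 9, 14, 17, 20, 29, 34, 36], requiring 10 comparisons. The merge step runs in O(n) time where n is the total number of elements.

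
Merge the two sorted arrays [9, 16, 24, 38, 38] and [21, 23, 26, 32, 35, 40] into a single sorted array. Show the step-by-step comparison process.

Merging process:

Compare 9 vs 21: take 9 from left. Merged: [9]
Compare 16 vs 21: take 16 from left. Merged: [9, 16]
Compare 24 vs 21: take 21 from right. Merged: [9, 16, 21]
Compare 24 vs 23: take 23 from right. Merged: [9, 16, 21, 23]
Compare 24 vs 26: take 24 from left. Merged: [9, 16, 21, 23, 24]
Compare 38 vs 26: take 26 from right. Merged: [9, 16, 21, 23, 24, 26]
Compare 38 vs 32: take 32 from right. Merged: [9, 16, 21, 23, 24, 26, 32]
Compare 38 vs 35: take 35 from right. Merged: [9, 16, 21, 23, 24, 26, 32, 35]
Compare 38 vs 40: take 38 from left. Merged: [9, 16, 21, 23, 24, 26, 32, 35, 38]
Compare 38 vs 40: take 38 from left. Merged: [9, 16, 21, 23, 24, 26, 32, 35, 38, 38]
Append remaining from right: [40]. Merged: [9, 16, 21, 23, 24, 26, 32, 35, 38, 38, 40]

Final merged array: [9, 16, 21, 23, 24, 26, 32, 35, 38, 38, 40]
Total comparisons: 10

The merged array is [9, 16, 21, 23, 24, 26, 32, 35, 38, 38, 40], requiring 10 comparisons. The merge step runs in O(n) time where n is the total number of elements.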